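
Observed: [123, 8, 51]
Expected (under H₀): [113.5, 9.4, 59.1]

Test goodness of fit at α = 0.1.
Chi-square goodness of fit test:
H₀: observed counts match expected distribution
H₁: observed counts differ from expected distribution
df = k - 1 = 2
χ² = Σ(O - E)²/E
   = (123 - 113.5)²/113.5 + (8 - 9.4)²/9.4 + (51 - 59.1)²/59.1
   = 0.795 + 0.209 + 1.110
   = 2.11
p-value = 0.3475

Since p-value > α = 0.1, we fail to reject H₀.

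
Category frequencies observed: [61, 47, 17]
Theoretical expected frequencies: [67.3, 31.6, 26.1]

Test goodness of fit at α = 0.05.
Chi-square goodness of fit test:
H₀: observed counts match expected distribution
H₁: observed counts differ from expected distribution
df = k - 1 = 2
χ² = Σ(O - E)²/E
   = (61 - 67.3)²/67.3 + (47 - 31.6)²/31.6 + (17 - 26.1)²/26.1
   = 0.590 + 7.505 + 3.173
   = 11.27
p-value = 0.0036

Since p-value < α = 0.05, we reject H₀.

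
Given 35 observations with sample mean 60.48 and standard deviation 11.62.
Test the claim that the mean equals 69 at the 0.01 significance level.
One-sample t-test:
H₀: μ = 69
H₁: μ ≠ 69
df = n - 1 = 34
t = (x̄ - μ₀) / (s/√n) = (60.48 - 69) / (11.62/√35) = -4.338
p-value = 0.0001

Since p-value < α = 0.01, we reject H₀.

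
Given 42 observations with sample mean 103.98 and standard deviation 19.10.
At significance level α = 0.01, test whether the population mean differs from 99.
One-sample t-test:
H₀: μ = 99
H₁: μ ≠ 99
df = n - 1 = 41
t = (x̄ - μ₀) / (s/√n) = (103.98 - 99) / (19.10/√42) = 1.690
p-value = 0.0987

Since p-value > α = 0.01, we fail to reject H₀.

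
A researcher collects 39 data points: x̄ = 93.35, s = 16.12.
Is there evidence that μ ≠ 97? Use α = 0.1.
One-sample t-test:
H₀: μ = 97
H₁: μ ≠ 97
df = n - 1 = 38
t = (x̄ - μ₀) / (s/√n) = (93.35 - 97) / (16.12/√39) = -1.414
p-value = 0.1655

Since p-value > α = 0.1, we fail to reject H₀.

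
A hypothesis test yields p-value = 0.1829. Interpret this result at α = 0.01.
Since p = 0.1829 > α = 0.01, fail to reject H₀.
There is insufficient evidence to reject the null hypothesis; the result is not statistically significant at the 0.01 level.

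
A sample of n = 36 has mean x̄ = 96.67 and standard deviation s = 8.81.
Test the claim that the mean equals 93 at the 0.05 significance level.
One-sample t-test:
H₀: μ = 93
H₁: μ ≠ 93
df = n - 1 = 35
t = (x̄ - μ₀) / (s/√n) = (96.67 - 93) / (8.81/√36) = 2.499
p-value = 0.0173

Since p-value < α = 0.05, we reject H₀.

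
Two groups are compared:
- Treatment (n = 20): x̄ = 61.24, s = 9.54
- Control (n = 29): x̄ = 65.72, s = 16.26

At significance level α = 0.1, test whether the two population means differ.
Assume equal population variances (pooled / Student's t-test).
Student's two-sample t-test (equal variances):
H₀: μ₁ = μ₂
H₁: μ₁ ≠ μ₂
df = n₁ + n₂ - 2 = 47
Pooled variance s_p² = [(n₁-1)s₁² + (n₂-1)s₂²] / (n₁ + n₂ - 2) = [(19)(9.54²) + (28)(16.26²)] / 47 = 194.2994
SE = √(s_p²(1/n₁ + 1/n₂)) = √(194.2994 × (1/20 + 1/29)) = 4.0515
t = (x̄₁ - x̄₂) / SE = (61.24 - 65.72) / 4.0515 = -4.48 / 4.0515 = -1.106
p-value = 0.2745

Since p-value > α = 0.1, we fail to reject H₀.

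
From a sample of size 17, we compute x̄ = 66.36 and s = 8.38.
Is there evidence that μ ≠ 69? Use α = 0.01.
One-sample t-test:
H₀: μ = 69
H₁: μ ≠ 69
df = n - 1 = 16
t = (x̄ - μ₀) / (s/√n) = (66.36 - 69) / (8.38/√17) = -1.299
p-value = 0.2124

Since p-value > α = 0.01, we fail to reject H₀.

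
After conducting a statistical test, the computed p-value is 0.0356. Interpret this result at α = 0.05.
Since p = 0.0356 < α = 0.05, reject H₀.
There is sufficient evidence to reject the null hypothesis; the result is statistically significant at the 0.05 level.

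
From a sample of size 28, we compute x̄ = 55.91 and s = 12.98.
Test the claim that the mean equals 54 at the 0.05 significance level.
One-sample t-test:
H₀: μ = 54
H₁: μ ≠ 54
df = n - 1 = 27
t = (x̄ - μ₀) / (s/√n) = (55.91 - 54) / (12.98/√28) = 0.779
p-value = 0.4430

Since p-value > α = 0.05, we fail to reject H₀.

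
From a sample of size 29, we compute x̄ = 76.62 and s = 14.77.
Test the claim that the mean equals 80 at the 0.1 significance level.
One-sample t-test:
H₀: μ = 80
H₁: μ ≠ 80
df = n - 1 = 28
t = (x̄ - μ₀) / (s/√n) = (76.62 - 80) / (14.77/√29) = -1.232
p-value = 0.2281

Since p-value > α = 0.1, we fail to reject H₀.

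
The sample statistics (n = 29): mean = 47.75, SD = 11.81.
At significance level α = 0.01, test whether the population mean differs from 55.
One-sample t-test:
H₀: μ = 55
H₁: μ ≠ 55
df = n - 1 = 28
t = (x̄ - μ₀) / (s/√n) = (47.75 - 55) / (11.81/√29) = -3.306
p-value = 0.0026

Since p-value < α = 0.01, we reject H₀.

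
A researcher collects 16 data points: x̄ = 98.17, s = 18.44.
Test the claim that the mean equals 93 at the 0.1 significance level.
One-sample t-test:
H₀: μ = 93
H₁: μ ≠ 93
df = n - 1 = 15
t = (x̄ - μ₀) / (s/√n) = (98.17 - 93) / (18.44/√16) = 1.121
p-value = 0.2797

Since p-value > α = 0.1, we fail to reject H₀.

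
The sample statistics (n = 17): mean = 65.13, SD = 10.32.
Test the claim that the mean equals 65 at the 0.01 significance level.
One-sample t-test:
H₀: μ = 65
H₁: μ ≠ 65
df = n - 1 = 16
t = (x̄ - μ₀) / (s/√n) = (65.13 - 65) / (10.32/√17) = 0.052
p-value = 0.9592

Since p-value > α = 0.01, we fail to reject H₀.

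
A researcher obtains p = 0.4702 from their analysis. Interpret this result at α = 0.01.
Since p = 0.4702 > α = 0.01, fail to reject H₀.
There is insufficient evidence to reject the null hypothesis; the result is not statistically significant at the 0.01 level.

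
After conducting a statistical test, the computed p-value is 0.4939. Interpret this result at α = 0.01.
Since p = 0.4939 > α = 0.01, fail to reject H₀.
There is insufficient evidence to reject the null hypothesis; the result is not statistically significant at the 0.01 level.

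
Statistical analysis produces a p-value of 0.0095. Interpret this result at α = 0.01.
Since p = 0.0095 < α = 0.01, reject H₀.
There is sufficient evidence to reject the null hypothesis; the result is statistically significant at the 0.01 level.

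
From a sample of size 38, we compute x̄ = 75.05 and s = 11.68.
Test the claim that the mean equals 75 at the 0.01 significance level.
One-sample t-test:
H₀: μ = 75
H₁: μ ≠ 75
df = n - 1 = 37
t = (x̄ - μ₀) / (s/√n) = (75.05 - 75) / (11.68/√38) = 0.026
p-value = 0.9791

Since p-value > α = 0.01, we fail to reject H₀.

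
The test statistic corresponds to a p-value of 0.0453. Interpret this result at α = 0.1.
Since p = 0.0453 < α = 0.1, reject H₀.
There is sufficient evidence to reject the null hypothesis; the result is statistically significant at the 0.1 level.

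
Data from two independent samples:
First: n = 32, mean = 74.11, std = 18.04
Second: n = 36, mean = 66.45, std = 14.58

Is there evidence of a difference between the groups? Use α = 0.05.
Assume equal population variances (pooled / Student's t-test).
Student's two-sample t-test (equal variances):
H₀: μ₁ = μ₂
H₁: μ₁ ≠ μ₂
df = n₁ + n₂ - 2 = 66
Pooled variance s_p² = [(n₁-1)s₁² + (n₂-1)s₂²] / (n₁ + n₂ - 2) = [(31)(18.04²) + (35)(14.58²)] / 66 = 265.5888
SE = √(s_p²(1/n₁ + 1/n₂)) = √(265.5888 × (1/32 + 1/36)) = 3.9594
t = (x̄₁ - x̄₂) / SE = (74.11 - 66.45) / 3.9594 = 7.66 / 3.9594 = 1.935
p-value = 0.0573

Since p-value > α = 0.05, we fail to reject H₀.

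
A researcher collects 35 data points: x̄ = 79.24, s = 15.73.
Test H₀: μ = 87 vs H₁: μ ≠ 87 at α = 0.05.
One-sample t-test:
H₀: μ = 87
H₁: μ ≠ 87
df = n - 1 = 34
t = (x̄ - μ₀) / (s/√n) = (79.24 - 87) / (15.73/√35) = -2.919
p-value = 0.0062

Since p-value < α = 0.05, we reject H₀.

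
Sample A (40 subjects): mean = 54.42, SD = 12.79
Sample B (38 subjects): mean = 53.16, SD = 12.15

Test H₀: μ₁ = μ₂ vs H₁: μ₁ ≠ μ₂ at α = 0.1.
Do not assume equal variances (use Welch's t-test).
Welch's two-sample t-test:
H₀: μ₁ = μ₂
H₁: μ₁ ≠ μ₂
s₁²/n₁ = 12.79²/40 = 4.0896,  s₂²/n₂ = 12.15²/38 = 3.8848
SE = √(s₁²/n₁ + s₂²/n₂) = √(4.0896 + 3.8848) = 2.8239
df (Welch-Satterthwaite) = (s₁²/n₁ + s₂²/n₂)² / [(s₁²/n₁)²/(n₁-1) + (s₂²/n₂)²/(n₂-1)] ≈ 76.00
t = (x̄₁ - x̄₂) / SE = (54.42 - 53.16) / 2.8239 = 1.26 / 2.8239 = 0.446
p-value = 0.6567

Since p-value > α = 0.1, we fail to reject H₀.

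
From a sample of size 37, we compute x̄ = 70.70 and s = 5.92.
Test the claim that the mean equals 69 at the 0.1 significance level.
One-sample t-test:
H₀: μ = 69
H₁: μ ≠ 69
df = n - 1 = 36
t = (x̄ - μ₀) / (s/√n) = (70.70 - 69) / (5.92/√37) = 1.747
p-value = 0.0892

Since p-value < α = 0.1, we reject H₀.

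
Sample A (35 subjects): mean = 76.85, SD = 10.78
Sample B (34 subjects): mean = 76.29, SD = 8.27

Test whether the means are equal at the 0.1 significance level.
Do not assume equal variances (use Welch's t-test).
Welch's two-sample t-test:
H₀: μ₁ = μ₂
H₁: μ₁ ≠ μ₂
s₁²/n₁ = 10.78²/35 = 3.3202,  s₂²/n₂ = 8.27²/34 = 2.0116
SE = √(s₁²/n₁ + s₂²/n₂) = √(3.3202 + 2.0116) = 2.3091
df (Welch-Satterthwaite) = (s₁²/n₁ + s₂²/n₂)² / [(s₁²/n₁)²/(n₁-1) + (s₂²/n₂)²/(n₂-1)] ≈ 63.62
t = (x̄₁ - x̄₂) / SE = (76.85 - 76.29) / 2.3091 = 0.56 / 2.3091 = 0.243
p-value = 0.8092

Since p-value > α = 0.1, we fail to reject H₀.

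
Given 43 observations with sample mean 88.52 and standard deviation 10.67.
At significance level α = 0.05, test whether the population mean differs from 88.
One-sample t-test:
H₀: μ = 88
H₁: μ ≠ 88
df = n - 1 = 42
t = (x̄ - μ₀) / (s/√n) = (88.52 - 88) / (10.67/√43) = 0.320
p-value = 0.7509

Since p-value > α = 0.05, we fail to reject H₀.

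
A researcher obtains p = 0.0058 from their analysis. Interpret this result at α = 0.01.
Since p = 0.0058 < α = 0.01, reject H₀.
There is sufficient evidence to reject the null hypothesis; the result is statistically significant at the 0.01 level.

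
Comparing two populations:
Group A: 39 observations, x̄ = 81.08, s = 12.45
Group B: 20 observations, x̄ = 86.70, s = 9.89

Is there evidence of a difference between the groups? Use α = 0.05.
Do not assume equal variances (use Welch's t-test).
Welch's two-sample t-test:
H₀: μ₁ = μ₂
H₁: μ₁ ≠ μ₂
s₁²/n₁ = 12.45²/39 = 3.9744,  s₂²/n₂ = 9.89²/20 = 4.8906
SE = √(s₁²/n₁ + s₂²/n₂) = √(3.9744 + 4.8906) = 2.9774
df (Welch-Satterthwaite) = (s₁²/n₁ + s₂²/n₂)² / [(s₁²/n₁)²/(n₁-1) + (s₂²/n₂)²/(n₂-1)] ≈ 46.93
t = (x̄₁ - x̄₂) / SE = (81.08 - 86.70) / 2.9774 = -5.62 / 2.9774 = -1.888
p-value = 0.0653

Since p-value > α = 0.05, we fail to reject H₀.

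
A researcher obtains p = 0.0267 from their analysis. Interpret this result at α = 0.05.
Since p = 0.0267 < α = 0.05, reject H₀.
There is sufficient evidence to reject the null hypothesis; the result is statistically significant at the 0.05 level.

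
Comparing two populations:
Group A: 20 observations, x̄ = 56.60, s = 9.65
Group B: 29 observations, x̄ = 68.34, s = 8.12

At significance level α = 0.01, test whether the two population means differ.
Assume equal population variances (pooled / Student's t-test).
Student's two-sample t-test (equal variances):
H₀: μ₁ = μ₂
H₁: μ₁ ≠ μ₂
df = n₁ + n₂ - 2 = 47
Pooled variance s_p² = [(n₁-1)s₁² + (n₂-1)s₂²] / (n₁ + n₂ - 2) = [(19)(9.65²) + (28)(8.12²)] / 47 = 76.9253
SE = √(s_p²(1/n₁ + 1/n₂)) = √(76.9253 × (1/20 + 1/29)) = 2.5493
t = (x̄₁ - x̄₂) / SE = (56.60 - 68.34) / 2.5493 = -11.74 / 2.5493 = -4.605
p-value < 0.0001

Since p-value < α = 0.01, we reject H₀.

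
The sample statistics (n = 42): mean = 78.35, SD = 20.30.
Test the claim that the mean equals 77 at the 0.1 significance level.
One-sample t-test:
H₀: μ = 77
H₁: μ ≠ 77
df = n - 1 = 41
t = (x̄ - μ₀) / (s/√n) = (78.35 - 77) / (20.30/√42) = 0.431
p-value = 0.6687

Since p-value > α = 0.1, we fail to reject H₀.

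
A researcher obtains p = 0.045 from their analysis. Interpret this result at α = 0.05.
Since p = 0.045 < α = 0.05, reject H₀.
There is sufficient evidence to reject the null hypothesis; the result is statistically significant at the 0.05 level.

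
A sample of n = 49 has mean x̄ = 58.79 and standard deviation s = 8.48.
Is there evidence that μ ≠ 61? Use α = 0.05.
One-sample t-test:
H₀: μ = 61
H₁: μ ≠ 61
df = n - 1 = 48
t = (x̄ - μ₀) / (s/√n) = (58.79 - 61) / (8.48/√49) = -1.824
p-value = 0.0743

Since p-value > α = 0.05, we fail to reject H₀.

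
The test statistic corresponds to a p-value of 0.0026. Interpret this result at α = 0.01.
Since p = 0.0026 < α = 0.01, reject H₀.
There is sufficient evidence to reject the null hypothesis; the result is statistically significant at the 0.01 level.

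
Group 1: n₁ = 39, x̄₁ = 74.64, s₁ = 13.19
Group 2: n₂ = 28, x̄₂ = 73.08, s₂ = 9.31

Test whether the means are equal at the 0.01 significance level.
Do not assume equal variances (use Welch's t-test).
Welch's two-sample t-test:
H₀: μ₁ = μ₂
H₁: μ₁ ≠ μ₂
s₁²/n₁ = 13.19²/39 = 4.4609,  s₂²/n₂ = 9.31²/28 = 3.0956
SE = √(s₁²/n₁ + s₂²/n₂) = √(4.4609 + 3.0956) = 2.7489
df (Welch-Satterthwaite) = (s₁²/n₁ + s₂²/n₂)² / [(s₁²/n₁)²/(n₁-1) + (s₂²/n₂)²/(n₂-1)] ≈ 64.99
t = (x̄₁ - x̄₂) / SE = (74.64 - 73.08) / 2.7489 = 1.56 / 2.7489 = 0.567
p-value = 0.5723

Since p-value > α = 0.01, we fail to reject H₀.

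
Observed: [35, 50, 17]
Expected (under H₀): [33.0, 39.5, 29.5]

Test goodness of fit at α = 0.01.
Chi-square goodness of fit test:
H₀: observed counts match expected distribution
H₁: observed counts differ from expected distribution
df = k - 1 = 2
χ² = Σ(O - E)²/E
   = (35 - 33.0)²/33.0 + (50 - 39.5)²/39.5 + (17 - 29.5)²/29.5
   = 0.121 + 2.791 + 5.297
   = 8.21
p-value = 0.0165

Since p-value > α = 0.01, we fail to reject H₀.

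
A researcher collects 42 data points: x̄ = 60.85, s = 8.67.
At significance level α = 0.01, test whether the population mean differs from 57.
One-sample t-test:
H₀: μ = 57
H₁: μ ≠ 57
df = n - 1 = 41
t = (x̄ - μ₀) / (s/√n) = (60.85 - 57) / (8.67/√42) = 2.878
p-value = 0.0063

Since p-value < α = 0.01, we reject H₀.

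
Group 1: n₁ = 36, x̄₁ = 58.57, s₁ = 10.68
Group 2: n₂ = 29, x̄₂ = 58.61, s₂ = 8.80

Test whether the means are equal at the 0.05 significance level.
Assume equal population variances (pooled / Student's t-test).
Student's two-sample t-test (equal variances):
H₀: μ₁ = μ₂
H₁: μ₁ ≠ μ₂
df = n₁ + n₂ - 2 = 63
Pooled variance s_p² = [(n₁-1)s₁² + (n₂-1)s₂²] / (n₁ + n₂ - 2) = [(35)(10.68²) + (28)(8.80²)] / 63 = 97.7858
SE = √(s_p²(1/n₁ + 1/n₂)) = √(97.7858 × (1/36 + 1/29)) = 2.4674
t = (x̄₁ - x̄₂) / SE = (58.57 - 58.61) / 2.4674 = -0.04 / 2.4674 = -0.016
p-value = 0.9871

Since p-value > α = 0.05, we fail to reject H₀.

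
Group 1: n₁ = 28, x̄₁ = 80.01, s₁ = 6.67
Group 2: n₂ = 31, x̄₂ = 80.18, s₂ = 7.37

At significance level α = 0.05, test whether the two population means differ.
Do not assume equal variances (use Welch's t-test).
Welch's two-sample t-test:
H₀: μ₁ = μ₂
H₁: μ₁ ≠ μ₂
s₁²/n₁ = 6.67²/28 = 1.5889,  s₂²/n₂ = 7.37²/31 = 1.7522
SE = √(s₁²/n₁ + s₂²/n₂) = √(1.5889 + 1.7522) = 1.8279
df (Welch-Satterthwaite) = (s₁²/n₁ + s₂²/n₂)² / [(s₁²/n₁)²/(n₁-1) + (s₂²/n₂)²/(n₂-1)] ≈ 57.00
t = (x̄₁ - x̄₂) / SE = (80.01 - 80.18) / 1.8279 = -0.17 / 1.8279 = -0.093
p-value = 0.9262

Since p-value > α = 0.05, we fail to reject H₀.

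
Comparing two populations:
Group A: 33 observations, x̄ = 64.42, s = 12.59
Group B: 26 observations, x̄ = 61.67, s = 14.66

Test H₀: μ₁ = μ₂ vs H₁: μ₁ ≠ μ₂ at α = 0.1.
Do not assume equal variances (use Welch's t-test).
Welch's two-sample t-test:
H₀: μ₁ = μ₂
H₁: μ₁ ≠ μ₂
s₁²/n₁ = 12.59²/33 = 4.8033,  s₂²/n₂ = 14.66²/26 = 8.2660
SE = √(s₁²/n₁ + s₂²/n₂) = √(4.8033 + 8.2660) = 3.6151
df (Welch-Satterthwaite) = (s₁²/n₁ + s₂²/n₂)² / [(s₁²/n₁)²/(n₁-1) + (s₂²/n₂)²/(n₂-1)] ≈ 49.45
t = (x̄₁ - x̄₂) / SE = (64.42 - 61.67) / 3.6151 = 2.75 / 3.6151 = 0.761
p-value = 0.4505

Since p-value > α = 0.1, we fail to reject H₀.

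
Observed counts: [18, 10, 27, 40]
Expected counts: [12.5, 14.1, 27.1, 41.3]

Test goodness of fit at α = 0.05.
Chi-square goodness of fit test:
H₀: observed counts match expected distribution
H₁: observed counts differ from expected distribution
df = k - 1 = 3
χ² = Σ(O - E)²/E
   = (18 - 12.5)²/12.5 + (10 - 14.1)²/14.1 + (27 - 27.1)²/27.1 + (40 - 41.3)²/41.3
   = 2.420 + 1.192 + 0.000 + 0.041
   = 3.65
p-value = 0.3014

Since p-value > α = 0.05, we fail to reject H₀.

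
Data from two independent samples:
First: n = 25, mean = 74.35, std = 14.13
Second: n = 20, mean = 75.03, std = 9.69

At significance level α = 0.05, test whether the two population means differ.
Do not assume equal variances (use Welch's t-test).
Welch's two-sample t-test:
H₀: μ₁ = μ₂
H₁: μ₁ ≠ μ₂
s₁²/n₁ = 14.13²/25 = 7.9863,  s₂²/n₂ = 9.69²/20 = 4.6948
SE = √(s₁²/n₁ + s₂²/n₂) = √(7.9863 + 4.6948) = 3.5611
df (Welch-Satterthwaite) = (s₁²/n₁ + s₂²/n₂)² / [(s₁²/n₁)²/(n₁-1) + (s₂²/n₂)²/(n₂-1)] ≈ 42.12
t = (x̄₁ - x̄₂) / SE = (74.35 - 75.03) / 3.5611 = -0.68 / 3.5611 = -0.191
p-value = 0.8495

Since p-value > α = 0.05, we fail to reject H₀.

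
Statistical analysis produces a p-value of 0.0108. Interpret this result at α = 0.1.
Since p = 0.0108 < α = 0.1, reject H₀.
There is sufficient evidence to reject the null hypothesis; the result is statistically significant at the 0.1 level.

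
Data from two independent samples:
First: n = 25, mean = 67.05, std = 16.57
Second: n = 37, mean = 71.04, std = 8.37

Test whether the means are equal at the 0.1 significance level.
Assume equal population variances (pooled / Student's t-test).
Student's two-sample t-test (equal variances):
H₀: μ₁ = μ₂
H₁: μ₁ ≠ μ₂
df = n₁ + n₂ - 2 = 60
Pooled variance s_p² = [(n₁-1)s₁² + (n₂-1)s₂²] / (n₁ + n₂ - 2) = [(24)(16.57²) + (36)(8.37²)] / 60 = 151.8601
SE = √(s_p²(1/n₁ + 1/n₂)) = √(151.8601 × (1/25 + 1/37)) = 3.1904
t = (x̄₁ - x̄₂) / SE = (67.05 - 71.04) / 3.1904 = -3.99 / 3.1904 = -1.251
p-value = 0.2159

Since p-value > α = 0.1, we fail to reject H₀.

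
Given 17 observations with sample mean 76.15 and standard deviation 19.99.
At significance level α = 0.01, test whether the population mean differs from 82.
One-sample t-test:
H₀: μ = 82
H₁: μ ≠ 82
df = n - 1 = 16
t = (x̄ - μ₀) / (s/√n) = (76.15 - 82) / (19.99/√17) = -1.207
p-value = 0.2451

Since p-value > α = 0.01, we fail to reject H₀.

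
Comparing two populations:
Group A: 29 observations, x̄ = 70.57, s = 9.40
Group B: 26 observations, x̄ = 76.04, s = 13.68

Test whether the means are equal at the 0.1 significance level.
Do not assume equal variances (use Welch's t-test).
Welch's two-sample t-test:
H₀: μ₁ = μ₂
H₁: μ₁ ≠ μ₂
s₁²/n₁ = 9.40²/29 = 3.0469,  s₂²/n₂ = 13.68²/26 = 7.1978
SE = √(s₁²/n₁ + s₂²/n₂) = √(3.0469 + 7.1978) = 3.2007
df (Welch-Satterthwaite) = (s₁²/n₁ + s₂²/n₂)² / [(s₁²/n₁)²/(n₁-1) + (s₂²/n₂)²/(n₂-1)] ≈ 43.66
t = (x̄₁ - x̄₂) / SE = (70.57 - 76.04) / 3.2007 = -5.47 / 3.2007 = -1.709
p-value = 0.0946

Since p-value < α = 0.1, we reject H₀.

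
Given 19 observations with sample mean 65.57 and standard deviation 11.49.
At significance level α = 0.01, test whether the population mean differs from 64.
One-sample t-test:
H₀: μ = 64
H₁: μ ≠ 64
df = n - 1 = 18
t = (x̄ - μ₀) / (s/√n) = (65.57 - 64) / (11.49/√19) = 0.596
p-value = 0.5589

Since p-value > α = 0.01, we fail to reject H₀.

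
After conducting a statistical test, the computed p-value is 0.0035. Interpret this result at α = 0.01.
Since p = 0.0035 < α = 0.01, reject H₀.
There is sufficient evidence to reject the null hypothesis; the result is statistically significant at the 0.01 level.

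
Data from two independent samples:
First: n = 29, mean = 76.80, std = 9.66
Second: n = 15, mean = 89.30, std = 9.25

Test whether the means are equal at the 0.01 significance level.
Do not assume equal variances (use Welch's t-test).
Welch's two-sample t-test:
H₀: μ₁ = μ₂
H₁: μ₁ ≠ μ₂
s₁²/n₁ = 9.66²/29 = 3.2178,  s₂²/n₂ = 9.25²/15 = 5.7042
SE = √(s₁²/n₁ + s₂²/n₂) = √(3.2178 + 5.7042) = 2.9870
df (Welch-Satterthwaite) = (s₁²/n₁ + s₂²/n₂)² / [(s₁²/n₁)²/(n₁-1) + (s₂²/n₂)²/(n₂-1)] ≈ 29.55
t = (x̄₁ - x̄₂) / SE = (76.80 - 89.30) / 2.9870 = -12.50 / 2.9870 = -4.185
p-value = 0.0002

Since p-value < α = 0.01, we reject H₀.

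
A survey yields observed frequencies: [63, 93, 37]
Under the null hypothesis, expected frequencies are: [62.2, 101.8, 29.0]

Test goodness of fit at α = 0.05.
Chi-square goodness of fit test:
H₀: observed counts match expected distribution
H₁: observed counts differ from expected distribution
df = k - 1 = 2
χ² = Σ(O - E)²/E
   = (63 - 62.2)²/62.2 + (93 - 101.8)²/101.8 + (37 - 29.0)²/29.0
   = 0.010 + 0.761 + 2.207
   = 2.98
p-value = 0.2256

Since p-value > α = 0.05, we fail to reject H₀.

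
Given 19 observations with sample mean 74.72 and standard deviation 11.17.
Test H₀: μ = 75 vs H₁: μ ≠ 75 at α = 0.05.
One-sample t-test:
H₀: μ = 75
H₁: μ ≠ 75
df = n - 1 = 18
t = (x̄ - μ₀) / (s/√n) = (74.72 - 75) / (11.17/√19) = -0.109
p-value = 0.9142

Since p-value > α = 0.05, we fail to reject H₀.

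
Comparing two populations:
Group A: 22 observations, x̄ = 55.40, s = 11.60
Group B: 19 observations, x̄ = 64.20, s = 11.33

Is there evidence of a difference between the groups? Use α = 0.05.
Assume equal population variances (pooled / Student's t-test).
Student's two-sample t-test (equal variances):
H₀: μ₁ = μ₂
H₁: μ₁ ≠ μ₂
df = n₁ + n₂ - 2 = 39
Pooled variance s_p² = [(n₁-1)s₁² + (n₂-1)s₂²] / (n₁ + n₂ - 2) = [(21)(11.60²) + (18)(11.33²)] / 39 = 131.7026
SE = √(s_p²(1/n₁ + 1/n₂)) = √(131.7026 × (1/22 + 1/19)) = 3.5942
t = (x̄₁ - x̄₂) / SE = (55.40 - 64.20) / 3.5942 = -8.80 / 3.5942 = -2.448
p-value = 0.0190

Since p-value < α = 0.05, we reject H₀.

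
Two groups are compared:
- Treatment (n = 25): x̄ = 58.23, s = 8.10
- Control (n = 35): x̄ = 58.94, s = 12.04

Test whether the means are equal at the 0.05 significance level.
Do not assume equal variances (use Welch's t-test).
Welch's two-sample t-test:
H₀: μ₁ = μ₂
H₁: μ₁ ≠ μ₂
s₁²/n₁ = 8.10²/25 = 2.6244,  s₂²/n₂ = 12.04²/35 = 4.1418
SE = √(s₁²/n₁ + s₂²/n₂) = √(2.6244 + 4.1418) = 2.6012
df (Welch-Satterthwaite) = (s₁²/n₁ + s₂²/n₂)² / [(s₁²/n₁)²/(n₁-1) + (s₂²/n₂)²/(n₂-1)] ≈ 57.84
t = (x̄₁ - x̄₂) / SE = (58.23 - 58.94) / 2.6012 = -0.71 / 2.6012 = -0.273
p-value = 0.7859

Since p-value > α = 0.05, we fail to reject H₀.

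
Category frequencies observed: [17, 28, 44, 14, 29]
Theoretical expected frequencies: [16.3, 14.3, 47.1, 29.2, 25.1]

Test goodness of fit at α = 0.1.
Chi-square goodness of fit test:
H₀: observed counts match expected distribution
H₁: observed counts differ from expected distribution
df = k - 1 = 4
χ² = Σ(O - E)²/E
   = (17 - 16.3)²/16.3 + (28 - 14.3)²/14.3 + (44 - 47.1)²/47.1 + (14 - 29.2)²/29.2 + (29 - 25.1)²/25.1
   = 0.030 + 13.125 + 0.204 + 7.912 + 0.606
   = 21.88
p-value = 0.0002

Since p-value < α = 0.1, we reject H₀.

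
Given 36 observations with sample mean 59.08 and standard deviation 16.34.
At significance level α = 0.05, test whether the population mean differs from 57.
One-sample t-test:
H₀: μ = 57
H₁: μ ≠ 57
df = n - 1 = 35
t = (x̄ - μ₀) / (s/√n) = (59.08 - 57) / (16.34/√36) = 0.764
p-value = 0.4501

Since p-value > α = 0.05, we fail to reject H₀.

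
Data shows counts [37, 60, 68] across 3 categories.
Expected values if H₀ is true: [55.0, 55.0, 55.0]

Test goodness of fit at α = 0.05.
Chi-square goodness of fit test:
H₀: observed counts match expected distribution
H₁: observed counts differ from expected distribution
df = k - 1 = 2
χ² = Σ(O - E)²/E
   = (37 - 55.0)²/55.0 + (60 - 55.0)²/55.0 + (68 - 55.0)²/55.0
   = 5.891 + 0.455 + 3.073
   = 9.42
p-value = 0.0090

Since p-value < α = 0.05, we reject H₀.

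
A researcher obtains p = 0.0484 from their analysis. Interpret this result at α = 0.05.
Since p = 0.0484 < α = 0.05, reject H₀.
There is sufficient evidence to reject the null hypothesis; the result is statistically significant at the 0.05 level.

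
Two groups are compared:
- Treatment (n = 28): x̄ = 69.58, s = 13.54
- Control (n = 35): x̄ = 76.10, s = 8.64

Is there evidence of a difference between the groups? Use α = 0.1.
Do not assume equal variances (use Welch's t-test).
Welch's two-sample t-test:
H₀: μ₁ = μ₂
H₁: μ₁ ≠ μ₂
s₁²/n₁ = 13.54²/28 = 6.5476,  s₂²/n₂ = 8.64²/35 = 2.1328
SE = √(s₁²/n₁ + s₂²/n₂) = √(6.5476 + 2.1328) = 2.9463
df (Welch-Satterthwaite) = (s₁²/n₁ + s₂²/n₂)² / [(s₁²/n₁)²/(n₁-1) + (s₂²/n₂)²/(n₂-1)] ≈ 43.77
t = (x̄₁ - x̄₂) / SE = (69.58 - 76.10) / 2.9463 = -6.52 / 2.9463 = -2.213
p-value = 0.0322

Since p-value < α = 0.1, we reject H₀.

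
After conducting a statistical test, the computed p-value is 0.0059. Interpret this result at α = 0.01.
Since p = 0.0059 < α = 0.01, reject H₀.
There is sufficient evidence to reject the null hypothesis; the result is statistically significant at the 0.01 level.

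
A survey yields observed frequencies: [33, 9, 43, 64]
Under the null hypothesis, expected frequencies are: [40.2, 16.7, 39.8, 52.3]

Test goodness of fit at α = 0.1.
Chi-square goodness of fit test:
H₀: observed counts match expected distribution
H₁: observed counts differ from expected distribution
df = k - 1 = 3
χ² = Σ(O - E)²/E
   = (33 - 40.2)²/40.2 + (9 - 16.7)²/16.7 + (43 - 39.8)²/39.8 + (64 - 52.3)²/52.3
   = 1.290 + 3.550 + 0.257 + 2.617
   = 7.71
p-value = 0.0523

Since p-value < α = 0.1, we reject H₀.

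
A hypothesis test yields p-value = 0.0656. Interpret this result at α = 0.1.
Since p = 0.0656 < α = 0.1, reject H₀.
There is sufficient evidence to reject the null hypothesis; the result is statistically significant at the 0.1 level.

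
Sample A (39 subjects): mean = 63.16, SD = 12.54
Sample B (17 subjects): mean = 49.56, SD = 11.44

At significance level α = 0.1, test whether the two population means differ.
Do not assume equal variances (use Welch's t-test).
Welch's two-sample t-test:
H₀: μ₁ = μ₂
H₁: μ₁ ≠ μ₂
s₁²/n₁ = 12.54²/39 = 4.0321,  s₂²/n₂ = 11.44²/17 = 7.6984
SE = √(s₁²/n₁ + s₂²/n₂) = √(4.0321 + 7.6984) = 3.4250
df (Welch-Satterthwaite) = (s₁²/n₁ + s₂²/n₂)² / [(s₁²/n₁)²/(n₁-1) + (s₂²/n₂)²/(n₂-1)] ≈ 33.30
t = (x̄₁ - x̄₂) / SE = (63.16 - 49.56) / 3.4250 = 13.60 / 3.4250 = 3.971
p-value = 0.0004

Since p-value < α = 0.1, we reject H₀.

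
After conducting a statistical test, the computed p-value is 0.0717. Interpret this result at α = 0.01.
Since p = 0.0717 > α = 0.01, fail to reject H₀.
There is insufficient evidence to reject the null hypothesis; the result is not statistically significant at the 0.01 level.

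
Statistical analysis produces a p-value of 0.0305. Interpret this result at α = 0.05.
Since p = 0.0305 < α = 0.05, reject H₀.
There is sufficient evidence to reject the null hypothesis; the result is statistically significant at the 0.05 level.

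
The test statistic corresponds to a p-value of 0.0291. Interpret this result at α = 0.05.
Since p = 0.0291 < α = 0.05, reject H₀.
There is sufficient evidence to reject the null hypothesis; the result is statistically significant at the 0.05 level.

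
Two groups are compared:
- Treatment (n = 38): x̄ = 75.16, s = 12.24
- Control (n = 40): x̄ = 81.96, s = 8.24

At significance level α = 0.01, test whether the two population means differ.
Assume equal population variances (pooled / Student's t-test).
Student's two-sample t-test (equal variances):
H₀: μ₁ = μ₂
H₁: μ₁ ≠ μ₂
df = n₁ + n₂ - 2 = 76
Pooled variance s_p² = [(n₁-1)s₁² + (n₂-1)s₂²] / (n₁ + n₂ - 2) = [(37)(12.24²) + (39)(8.24²)] / 76 = 107.7797
SE = √(s_p²(1/n₁ + 1/n₂)) = √(107.7797 × (1/38 + 1/40)) = 2.3518
t = (x̄₁ - x̄₂) / SE = (75.16 - 81.96) / 2.3518 = -6.80 / 2.3518 = -2.891
p-value = 0.0050

Since p-value < α = 0.01, we reject H₀.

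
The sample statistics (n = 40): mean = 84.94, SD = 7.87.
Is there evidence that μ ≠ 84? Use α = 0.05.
One-sample t-test:
H₀: μ = 84
H₁: μ ≠ 84
df = n - 1 = 39
t = (x̄ - μ₀) / (s/√n) = (84.94 - 84) / (7.87/√40) = 0.755
p-value = 0.4545

Since p-value > α = 0.05, we fail to reject H₀.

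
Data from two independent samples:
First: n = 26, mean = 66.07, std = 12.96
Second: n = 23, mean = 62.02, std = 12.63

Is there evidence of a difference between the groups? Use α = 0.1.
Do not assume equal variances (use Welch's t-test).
Welch's two-sample t-test:
H₀: μ₁ = μ₂
H₁: μ₁ ≠ μ₂
s₁²/n₁ = 12.96²/26 = 6.4601,  s₂²/n₂ = 12.63²/23 = 6.9355
SE = √(s₁²/n₁ + s₂²/n₂) = √(6.4601 + 6.9355) = 3.6600
df (Welch-Satterthwaite) = (s₁²/n₁ + s₂²/n₂)² / [(s₁²/n₁)²/(n₁-1) + (s₂²/n₂)²/(n₂-1)] ≈ 46.54
t = (x̄₁ - x̄₂) / SE = (66.07 - 62.02) / 3.6600 = 4.05 / 3.6600 = 1.107
p-value = 0.2742

Since p-value > α = 0.1, we fail to reject H₀.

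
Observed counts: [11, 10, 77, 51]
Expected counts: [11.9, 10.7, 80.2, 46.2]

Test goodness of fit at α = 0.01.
Chi-square goodness of fit test:
H₀: observed counts match expected distribution
H₁: observed counts differ from expected distribution
df = k - 1 = 3
χ² = Σ(O - E)²/E
   = (11 - 11.9)²/11.9 + (10 - 10.7)²/10.7 + (77 - 80.2)²/80.2 + (51 - 46.2)²/46.2
   = 0.068 + 0.046 + 0.128 + 0.499
   = 0.74
p-value = 0.8637

Since p-value > α = 0.01, we fail to reject H₀.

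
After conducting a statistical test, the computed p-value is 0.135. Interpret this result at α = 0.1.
Since p = 0.135 > α = 0.1, fail to reject H₀.
There is insufficient evidence to reject the null hypothesis; the result is not statistically significant at the 0.1 level.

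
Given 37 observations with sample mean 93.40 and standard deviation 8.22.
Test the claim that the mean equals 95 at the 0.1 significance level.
One-sample t-test:
H₀: μ = 95
H₁: μ ≠ 95
df = n - 1 = 36
t = (x̄ - μ₀) / (s/√n) = (93.40 - 95) / (8.22/√37) = -1.184
p-value = 0.2442

Since p-value > α = 0.1, we fail to reject H₀.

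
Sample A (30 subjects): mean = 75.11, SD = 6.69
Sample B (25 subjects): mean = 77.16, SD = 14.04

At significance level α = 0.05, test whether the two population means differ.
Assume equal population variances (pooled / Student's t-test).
Student's two-sample t-test (equal variances):
H₀: μ₁ = μ₂
H₁: μ₁ ≠ μ₂
df = n₁ + n₂ - 2 = 53
Pooled variance s_p² = [(n₁-1)s₁² + (n₂-1)s₂²] / (n₁ + n₂ - 2) = [(29)(6.69²) + (24)(14.04²)] / 53 = 113.7518
SE = √(s_p²(1/n₁ + 1/n₂)) = √(113.7518 × (1/30 + 1/25)) = 2.8882
t = (x̄₁ - x̄₂) / SE = (75.11 - 77.16) / 2.8882 = -2.05 / 2.8882 = -0.710
p-value = 0.4810

Since p-value > α = 0.05, we fail to reject H₀.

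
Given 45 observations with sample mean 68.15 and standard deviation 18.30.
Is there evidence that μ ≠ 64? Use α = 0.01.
One-sample t-test:
H₀: μ = 64
H₁: μ ≠ 64
df = n - 1 = 44
t = (x̄ - μ₀) / (s/√n) = (68.15 - 64) / (18.30/√45) = 1.521
p-value = 0.1353

Since p-value > α = 0.01, we fail to reject H₀.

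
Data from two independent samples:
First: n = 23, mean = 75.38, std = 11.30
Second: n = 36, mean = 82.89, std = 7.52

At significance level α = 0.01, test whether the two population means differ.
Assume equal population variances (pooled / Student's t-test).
Student's two-sample t-test (equal variances):
H₀: μ₁ = μ₂
H₁: μ₁ ≠ μ₂
df = n₁ + n₂ - 2 = 57
Pooled variance s_p² = [(n₁-1)s₁² + (n₂-1)s₂²] / (n₁ + n₂ - 2) = [(22)(11.30²) + (35)(7.52²)] / 57 = 84.0078
SE = √(s_p²(1/n₁ + 1/n₂)) = √(84.0078 × (1/23 + 1/36)) = 2.4466
t = (x̄₁ - x̄₂) / SE = (75.38 - 82.89) / 2.4466 = -7.51 / 2.4466 = -3.070
p-value = 0.0033

Since p-value < α = 0.01, we reject H₀.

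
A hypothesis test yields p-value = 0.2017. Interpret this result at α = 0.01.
Since p = 0.2017 > α = 0.01, fail to reject H₀.
There is insufficient evidence to reject the null hypothesis; the result is not statistically significant at the 0.01 level.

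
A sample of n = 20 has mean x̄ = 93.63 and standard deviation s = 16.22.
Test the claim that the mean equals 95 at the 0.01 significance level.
One-sample t-test:
H₀: μ = 95
H₁: μ ≠ 95
df = n - 1 = 19
t = (x̄ - μ₀) / (s/√n) = (93.63 - 95) / (16.22/√20) = -0.378
p-value = 0.7098

Since p-value > α = 0.01, we fail to reject H₀.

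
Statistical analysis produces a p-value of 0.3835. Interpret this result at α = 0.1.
Since p = 0.3835 > α = 0.1, fail to reject H₀.
There is insufficient evidence to reject the null hypothesis; the result is not statistically significant at the 0.1 level.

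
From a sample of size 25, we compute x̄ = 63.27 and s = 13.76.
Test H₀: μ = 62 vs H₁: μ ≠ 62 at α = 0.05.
One-sample t-test:
H₀: μ = 62
H₁: μ ≠ 62
df = n - 1 = 24
t = (x̄ - μ₀) / (s/√n) = (63.27 - 62) / (13.76/√25) = 0.461
p-value = 0.6486

Since p-value > α = 0.05, we fail to reject H₀.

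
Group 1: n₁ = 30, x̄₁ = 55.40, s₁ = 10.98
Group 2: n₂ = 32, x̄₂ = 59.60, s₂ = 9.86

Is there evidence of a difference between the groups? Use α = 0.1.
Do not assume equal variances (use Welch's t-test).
Welch's two-sample t-test:
H₀: μ₁ = μ₂
H₁: μ₁ ≠ μ₂
s₁²/n₁ = 10.98²/30 = 4.0187,  s₂²/n₂ = 9.86²/32 = 3.0381
SE = √(s₁²/n₁ + s₂²/n₂) = √(4.0187 + 3.0381) = 2.6565
df (Welch-Satterthwaite) = (s₁²/n₁ + s₂²/n₂)² / [(s₁²/n₁)²/(n₁-1) + (s₂²/n₂)²/(n₂-1)] ≈ 58.27
t = (x̄₁ - x̄₂) / SE = (55.40 - 59.60) / 2.6565 = -4.20 / 2.6565 = -1.581
p-value = 0.1193

Since p-value > α = 0.1, we fail to reject H₀.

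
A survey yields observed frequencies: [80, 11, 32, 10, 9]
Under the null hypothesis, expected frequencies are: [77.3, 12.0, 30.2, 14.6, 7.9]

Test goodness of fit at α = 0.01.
Chi-square goodness of fit test:
H₀: observed counts match expected distribution
H₁: observed counts differ from expected distribution
df = k - 1 = 4
χ² = Σ(O - E)²/E
   = (80 - 77.3)²/77.3 + (11 - 12.0)²/12.0 + (32 - 30.2)²/30.2 + (10 - 14.6)²/14.6 + (9 - 7.9)²/7.9
   = 0.094 + 0.083 + 0.107 + 1.449 + 0.153
   = 1.89
p-value = 0.7565

Since p-value > α = 0.01, we fail to reject H₀.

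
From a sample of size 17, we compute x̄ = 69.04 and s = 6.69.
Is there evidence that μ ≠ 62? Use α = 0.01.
One-sample t-test:
H₀: μ = 62
H₁: μ ≠ 62
df = n - 1 = 16
t = (x̄ - μ₀) / (s/√n) = (69.04 - 62) / (6.69/√17) = 4.339
p-value = 0.0005

Since p-value < α = 0.01, we reject H₀.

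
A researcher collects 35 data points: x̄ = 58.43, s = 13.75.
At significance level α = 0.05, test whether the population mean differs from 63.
One-sample t-test:
H₀: μ = 63
H₁: μ ≠ 63
df = n - 1 = 34
t = (x̄ - μ₀) / (s/√n) = (58.43 - 63) / (13.75/√35) = -1.966
p-value = 0.0575

Since p-value > α = 0.05, we fail to reject H₀.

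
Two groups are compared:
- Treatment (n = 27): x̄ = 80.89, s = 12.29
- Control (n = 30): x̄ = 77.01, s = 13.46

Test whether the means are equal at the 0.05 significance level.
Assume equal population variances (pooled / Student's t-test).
Student's two-sample t-test (equal variances):
H₀: μ₁ = μ₂
H₁: μ₁ ≠ μ₂
df = n₁ + n₂ - 2 = 55
Pooled variance s_p² = [(n₁-1)s₁² + (n₂-1)s₂²] / (n₁ + n₂ - 2) = [(26)(12.29²) + (29)(13.46²)] / 55 = 166.9295
SE = √(s_p²(1/n₁ + 1/n₂)) = √(166.9295 × (1/27 + 1/30)) = 3.4274
t = (x̄₁ - x̄₂) / SE = (80.89 - 77.01) / 3.4274 = 3.88 / 3.4274 = 1.132
p-value = 0.2625

Since p-value > α = 0.05, we fail to reject H₀.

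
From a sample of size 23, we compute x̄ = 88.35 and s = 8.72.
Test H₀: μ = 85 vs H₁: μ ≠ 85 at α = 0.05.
One-sample t-test:
H₀: μ = 85
H₁: μ ≠ 85
df = n - 1 = 22
t = (x̄ - μ₀) / (s/√n) = (88.35 - 85) / (8.72/√23) = 1.842
p-value = 0.0789

Since p-value > α = 0.05, we fail to reject H₀.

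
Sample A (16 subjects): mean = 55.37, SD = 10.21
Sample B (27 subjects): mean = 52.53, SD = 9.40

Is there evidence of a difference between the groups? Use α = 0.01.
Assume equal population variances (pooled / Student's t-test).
Student's two-sample t-test (equal variances):
H₀: μ₁ = μ₂
H₁: μ₁ ≠ μ₂
df = n₁ + n₂ - 2 = 41
Pooled variance s_p² = [(n₁-1)s₁² + (n₂-1)s₂²] / (n₁ + n₂ - 2) = [(15)(10.21²) + (26)(9.40²)] / 41 = 94.1713
SE = √(s_p²(1/n₁ + 1/n₂)) = √(94.1713 × (1/16 + 1/27)) = 3.0616
t = (x̄₁ - x̄₂) / SE = (55.37 - 52.53) / 3.0616 = 2.84 / 3.0616 = 0.928
p-value = 0.3590

Since p-value > α = 0.01, we fail to reject H₀.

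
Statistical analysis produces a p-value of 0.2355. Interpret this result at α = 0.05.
Since p = 0.2355 > α = 0.05, fail to reject H₀.
There is insufficient evidence to reject the null hypothesis; the result is not statistically significant at the 0.05 level.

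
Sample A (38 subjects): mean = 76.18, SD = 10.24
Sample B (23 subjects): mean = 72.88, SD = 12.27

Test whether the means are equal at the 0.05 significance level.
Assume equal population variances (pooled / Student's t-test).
Student's two-sample t-test (equal variances):
H₀: μ₁ = μ₂
H₁: μ₁ ≠ μ₂
df = n₁ + n₂ - 2 = 59
Pooled variance s_p² = [(n₁-1)s₁² + (n₂-1)s₂²] / (n₁ + n₂ - 2) = [(37)(10.24²) + (22)(12.27²)] / 59 = 121.8965
SE = √(s_p²(1/n₁ + 1/n₂)) = √(121.8965 × (1/38 + 1/23)) = 2.9168
t = (x̄₁ - x̄₂) / SE = (76.18 - 72.88) / 2.9168 = 3.30 / 2.9168 = 1.131
p-value = 0.2625

Since p-value > α = 0.05, we fail to reject H₀.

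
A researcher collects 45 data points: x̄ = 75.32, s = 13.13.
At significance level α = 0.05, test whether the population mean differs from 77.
One-sample t-test:
H₀: μ = 77
H₁: μ ≠ 77
df = n - 1 = 44
t = (x̄ - μ₀) / (s/√n) = (75.32 - 77) / (13.13/√45) = -0.858
p-value = 0.3954

Since p-value > α = 0.05, we fail to reject H₀.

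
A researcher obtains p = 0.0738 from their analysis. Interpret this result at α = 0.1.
Since p = 0.0738 < α = 0.1, reject H₀.
There is sufficient evidence to reject the null hypothesis; the result is statistically significant at the 0.1 level.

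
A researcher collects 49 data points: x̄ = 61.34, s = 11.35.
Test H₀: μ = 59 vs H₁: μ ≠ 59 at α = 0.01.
One-sample t-test:
H₀: μ = 59
H₁: μ ≠ 59
df = n - 1 = 48
t = (x̄ - μ₀) / (s/√n) = (61.34 - 59) / (11.35/√49) = 1.443
p-value = 0.1555

Since p-value > α = 0.01, we fail to reject H₀.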